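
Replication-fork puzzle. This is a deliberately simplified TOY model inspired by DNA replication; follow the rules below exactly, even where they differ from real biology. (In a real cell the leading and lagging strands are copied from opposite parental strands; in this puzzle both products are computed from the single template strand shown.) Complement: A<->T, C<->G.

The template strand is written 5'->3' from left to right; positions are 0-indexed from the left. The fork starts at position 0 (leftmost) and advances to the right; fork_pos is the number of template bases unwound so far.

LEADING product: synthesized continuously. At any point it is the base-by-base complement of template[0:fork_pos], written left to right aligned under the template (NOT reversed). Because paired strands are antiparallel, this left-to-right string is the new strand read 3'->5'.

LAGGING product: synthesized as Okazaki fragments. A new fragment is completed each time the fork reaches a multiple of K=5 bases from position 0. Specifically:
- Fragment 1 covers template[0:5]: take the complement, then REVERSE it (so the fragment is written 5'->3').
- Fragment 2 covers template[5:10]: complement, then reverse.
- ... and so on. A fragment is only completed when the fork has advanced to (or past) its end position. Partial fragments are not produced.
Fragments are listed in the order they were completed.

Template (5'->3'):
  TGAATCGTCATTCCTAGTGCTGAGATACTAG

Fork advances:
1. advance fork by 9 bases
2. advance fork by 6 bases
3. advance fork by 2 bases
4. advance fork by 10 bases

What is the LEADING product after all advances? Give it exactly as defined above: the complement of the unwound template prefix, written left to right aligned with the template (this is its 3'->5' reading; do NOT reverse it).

Answer: ACTTAGCAGTAAGGATCACGACTCTAT

Derivation:
Step 1: advance 9 -> fork_pos = 0 + 9 = 9.
Step 2: advance 6 -> fork_pos = 9 + 6 = 15.
Step 3: advance 2 -> fork_pos = 15 + 2 = 17.
Step 4: advance 10 -> fork_pos = 17 + 10 = 27.
Unwound prefix: template[0:27] = TGAATCGTCATTCCTAGTGCTGAGATA
Complement it base by base (A<->T, C<->G), keeping left-to-right order:
  [0:5] TGAAT -> ACTTA
  [5:10] CGTCA -> GCAGT
  [10:15] TTCCT -> AAGGA
  [15:20] AGTGC -> TCACG
  [20:25] TGAGA -> ACTCT
  [25:27] TA -> AT
Concatenate: ACTTAGCAGTAAGGATCACGACTCTAT (length 27; written aligned with the template, i.e. 3'->5').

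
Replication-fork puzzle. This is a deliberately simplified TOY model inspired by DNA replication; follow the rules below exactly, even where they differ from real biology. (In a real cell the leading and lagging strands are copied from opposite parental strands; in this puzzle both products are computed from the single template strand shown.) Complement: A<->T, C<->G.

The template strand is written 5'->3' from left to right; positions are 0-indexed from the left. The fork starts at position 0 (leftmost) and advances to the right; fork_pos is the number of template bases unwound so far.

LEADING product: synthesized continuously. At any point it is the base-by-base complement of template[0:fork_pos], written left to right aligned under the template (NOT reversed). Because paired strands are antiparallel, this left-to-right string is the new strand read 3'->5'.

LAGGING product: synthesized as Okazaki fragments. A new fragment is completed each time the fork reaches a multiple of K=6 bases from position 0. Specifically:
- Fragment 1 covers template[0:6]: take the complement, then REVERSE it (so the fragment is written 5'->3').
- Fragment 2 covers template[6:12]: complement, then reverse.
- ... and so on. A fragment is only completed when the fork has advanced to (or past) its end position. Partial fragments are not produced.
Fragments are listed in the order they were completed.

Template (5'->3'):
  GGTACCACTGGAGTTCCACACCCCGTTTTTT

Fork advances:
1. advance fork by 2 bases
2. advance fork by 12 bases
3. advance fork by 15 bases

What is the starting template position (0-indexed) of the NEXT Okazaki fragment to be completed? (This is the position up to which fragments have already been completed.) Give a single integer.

Step 1: advance 2 -> fork_pos = 0 + 2 = 2. Next multiple of 6 is 6 (not reached); still 0 fragment(s).
Step 2: advance 12 -> fork_pos = 2 + 12 = 14. Reached multiple(s) of 6: 6, 12 -> fragments 1-2 completed (2 total).
Step 3: advance 15 -> fork_pos = 14 + 15 = 29. Reached multiple(s) of 6: 18, 24 -> fragments 3-4 completed (4 total).
4 fragment(s) completed, covering template[0:24] (4 x 6 = 24). The next fragment, fragment 5, covers template[24:30], so it starts at position 24.

Answer: 24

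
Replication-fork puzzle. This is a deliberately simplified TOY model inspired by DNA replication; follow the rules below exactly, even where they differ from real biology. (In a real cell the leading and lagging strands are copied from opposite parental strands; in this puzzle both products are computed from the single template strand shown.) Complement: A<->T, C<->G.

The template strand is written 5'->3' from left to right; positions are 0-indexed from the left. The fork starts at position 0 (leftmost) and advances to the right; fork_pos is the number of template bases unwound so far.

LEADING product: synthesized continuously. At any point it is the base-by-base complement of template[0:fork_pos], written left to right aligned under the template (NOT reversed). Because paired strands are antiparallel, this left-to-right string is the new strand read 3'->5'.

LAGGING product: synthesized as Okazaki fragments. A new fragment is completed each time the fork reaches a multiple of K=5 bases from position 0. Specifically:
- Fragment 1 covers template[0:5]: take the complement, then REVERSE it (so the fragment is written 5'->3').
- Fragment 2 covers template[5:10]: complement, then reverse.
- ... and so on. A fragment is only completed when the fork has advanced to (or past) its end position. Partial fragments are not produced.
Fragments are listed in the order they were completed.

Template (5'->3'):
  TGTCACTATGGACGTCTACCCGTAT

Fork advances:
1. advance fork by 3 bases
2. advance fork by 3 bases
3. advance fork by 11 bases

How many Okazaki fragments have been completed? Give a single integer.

Answer: 3

Derivation:
Step 1: advance 3 -> fork_pos = 0 + 3 = 3. Next multiple of 5 is 5 (not reached); still 0 fragment(s).
Step 2: advance 3 -> fork_pos = 3 + 3 = 6. Reached multiple(s) of 5: 5 -> fragment 1 completed (1 total).
Step 3: advance 11 -> fork_pos = 6 + 11 = 17. Reached multiple(s) of 5: 10, 15 -> fragments 2-3 completed (3 total).
Check: final fork_pos = 17; the multiples of 5 that are <= 17 are 5..15 -> 17 // 5 = 3 completed fragment(s).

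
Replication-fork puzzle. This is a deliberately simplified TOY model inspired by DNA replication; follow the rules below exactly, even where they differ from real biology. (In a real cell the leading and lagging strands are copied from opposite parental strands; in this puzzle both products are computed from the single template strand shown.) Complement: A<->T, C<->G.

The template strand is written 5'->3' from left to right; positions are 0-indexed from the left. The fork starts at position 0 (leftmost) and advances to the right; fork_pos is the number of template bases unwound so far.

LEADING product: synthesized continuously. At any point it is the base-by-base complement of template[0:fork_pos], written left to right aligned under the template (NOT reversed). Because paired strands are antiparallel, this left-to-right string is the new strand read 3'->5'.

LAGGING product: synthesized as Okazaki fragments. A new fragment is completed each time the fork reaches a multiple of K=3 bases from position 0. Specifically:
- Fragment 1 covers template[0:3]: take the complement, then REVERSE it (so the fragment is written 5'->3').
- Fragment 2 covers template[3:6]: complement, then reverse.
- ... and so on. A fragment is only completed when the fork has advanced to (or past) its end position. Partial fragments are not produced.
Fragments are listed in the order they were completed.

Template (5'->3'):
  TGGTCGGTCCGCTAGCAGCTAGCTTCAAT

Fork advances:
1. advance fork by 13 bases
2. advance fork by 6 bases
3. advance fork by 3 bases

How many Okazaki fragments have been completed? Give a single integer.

Step 1: advance 13 -> fork_pos = 0 + 13 = 13. Reached multiple(s) of 3: 3, 6, 9, 12 -> fragments 1-4 completed (4 total).
Step 2: advance 6 -> fork_pos = 13 + 6 = 19. Reached multiple(s) of 3: 15, 18 -> fragments 5-6 completed (6 total).
Step 3: advance 3 -> fork_pos = 19 + 3 = 22. Reached multiple(s) of 3: 21 -> fragment 7 completed (7 total).
Check: final fork_pos = 22; the multiples of 3 that are <= 22 are 3..21 -> 22 // 3 = 7 completed fragment(s).

Answer: 7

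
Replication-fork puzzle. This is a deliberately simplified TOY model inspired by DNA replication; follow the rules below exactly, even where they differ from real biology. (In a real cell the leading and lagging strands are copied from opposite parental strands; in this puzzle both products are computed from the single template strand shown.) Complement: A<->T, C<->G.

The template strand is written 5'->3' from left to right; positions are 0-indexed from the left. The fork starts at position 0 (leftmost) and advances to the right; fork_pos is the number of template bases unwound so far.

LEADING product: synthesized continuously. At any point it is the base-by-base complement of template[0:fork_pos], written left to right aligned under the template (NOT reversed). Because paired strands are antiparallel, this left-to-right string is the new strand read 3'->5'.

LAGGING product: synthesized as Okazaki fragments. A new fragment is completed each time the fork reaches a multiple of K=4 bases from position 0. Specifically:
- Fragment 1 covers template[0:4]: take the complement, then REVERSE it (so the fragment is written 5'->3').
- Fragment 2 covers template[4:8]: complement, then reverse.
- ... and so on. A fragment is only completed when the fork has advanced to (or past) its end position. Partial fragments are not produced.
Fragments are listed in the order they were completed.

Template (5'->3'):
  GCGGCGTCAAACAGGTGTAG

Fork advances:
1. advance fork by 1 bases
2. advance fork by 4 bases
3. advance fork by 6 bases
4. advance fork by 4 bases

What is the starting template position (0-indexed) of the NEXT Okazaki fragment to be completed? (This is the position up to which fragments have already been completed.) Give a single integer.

Answer: 12

Derivation:
Step 1: advance 1 -> fork_pos = 0 + 1 = 1. Next multiple of 4 is 4 (not reached); still 0 fragment(s).
Step 2: advance 4 -> fork_pos = 1 + 4 = 5. Reached multiple(s) of 4: 4 -> fragment 1 completed (1 total).
Step 3: advance 6 -> fork_pos = 5 + 6 = 11. Reached multiple(s) of 4: 8 -> fragment 2 completed (2 total).
Step 4: advance 4 -> fork_pos = 11 + 4 = 15. Reached multiple(s) of 4: 12 -> fragment 3 completed (3 total).
3 fragment(s) completed, covering template[0:12] (3 x 4 = 12). The next fragment, fragment 4, covers template[12:16], so it starts at position 12.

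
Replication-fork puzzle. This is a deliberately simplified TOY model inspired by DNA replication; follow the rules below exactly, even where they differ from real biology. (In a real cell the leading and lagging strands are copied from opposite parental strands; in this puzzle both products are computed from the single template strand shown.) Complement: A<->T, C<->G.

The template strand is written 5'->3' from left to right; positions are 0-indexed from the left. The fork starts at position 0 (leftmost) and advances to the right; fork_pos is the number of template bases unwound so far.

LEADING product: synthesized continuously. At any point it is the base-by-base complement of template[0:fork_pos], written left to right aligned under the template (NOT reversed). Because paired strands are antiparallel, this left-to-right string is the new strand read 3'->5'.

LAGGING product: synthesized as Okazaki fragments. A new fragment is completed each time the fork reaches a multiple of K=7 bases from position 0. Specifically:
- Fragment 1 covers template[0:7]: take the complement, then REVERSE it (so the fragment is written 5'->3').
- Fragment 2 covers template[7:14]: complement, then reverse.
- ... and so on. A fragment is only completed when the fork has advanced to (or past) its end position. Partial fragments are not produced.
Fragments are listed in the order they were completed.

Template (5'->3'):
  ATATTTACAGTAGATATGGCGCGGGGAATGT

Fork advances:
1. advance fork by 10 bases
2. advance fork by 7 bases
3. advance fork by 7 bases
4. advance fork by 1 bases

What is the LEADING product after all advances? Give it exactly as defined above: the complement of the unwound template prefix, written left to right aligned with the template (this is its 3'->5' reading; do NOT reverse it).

Step 1: advance 10 -> fork_pos = 0 + 10 = 10.
Step 2: advance 7 -> fork_pos = 10 + 7 = 17.
Step 3: advance 7 -> fork_pos = 17 + 7 = 24.
Step 4: advance 1 -> fork_pos = 24 + 1 = 25.
Unwound prefix: template[0:25] = ATATTTACAGTAGATATGGCGCGGG
Complement it base by base (A<->T, C<->G), keeping left-to-right order:
  [0:5] ATATT -> TATAA
  [5:10] TACAG -> ATGTC
  [10:15] TAGAT -> ATCTA
  [15:20] ATGGC -> TACCG
  [20:25] GCGGG -> CGCCC
Concatenate: TATAAATGTCATCTATACCGCGCCC (length 25; written aligned with the template, i.e. 3'->5').

Answer: TATAAATGTCATCTATACCGCGCCC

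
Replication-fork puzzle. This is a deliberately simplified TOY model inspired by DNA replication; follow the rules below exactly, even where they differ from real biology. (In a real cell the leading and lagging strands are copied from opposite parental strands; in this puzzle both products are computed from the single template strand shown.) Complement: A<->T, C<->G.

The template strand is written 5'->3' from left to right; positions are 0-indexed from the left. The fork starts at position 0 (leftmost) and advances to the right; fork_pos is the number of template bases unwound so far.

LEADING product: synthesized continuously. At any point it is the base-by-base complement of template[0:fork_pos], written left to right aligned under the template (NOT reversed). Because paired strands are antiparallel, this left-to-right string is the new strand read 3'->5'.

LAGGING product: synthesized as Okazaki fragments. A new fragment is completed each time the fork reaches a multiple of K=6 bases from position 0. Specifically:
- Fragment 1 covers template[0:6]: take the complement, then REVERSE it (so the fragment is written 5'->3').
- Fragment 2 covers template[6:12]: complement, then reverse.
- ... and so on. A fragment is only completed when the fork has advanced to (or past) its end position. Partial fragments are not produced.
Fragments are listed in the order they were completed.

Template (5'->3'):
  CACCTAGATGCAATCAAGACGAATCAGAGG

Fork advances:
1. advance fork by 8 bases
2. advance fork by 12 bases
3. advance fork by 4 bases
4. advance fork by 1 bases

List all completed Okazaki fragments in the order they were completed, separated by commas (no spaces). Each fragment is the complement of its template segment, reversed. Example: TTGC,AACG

Answer: TAGGTG,TGCATC,CTTGAT,ATTCGT

Derivation:
Step 1: advance 8 -> fork_pos = 0 + 8 = 8. Reached multiple(s) of 6: 6 -> fragment 1 completed (1 total).
Step 2: advance 12 -> fork_pos = 8 + 12 = 20. Reached multiple(s) of 6: 12, 18 -> fragments 2-3 completed (3 total).
Step 3: advance 4 -> fork_pos = 20 + 4 = 24. Reached multiple(s) of 6: 24 -> fragment 4 completed (4 total).
Step 4: advance 1 -> fork_pos = 24 + 1 = 25. Next multiple of 6 is 30 (not reached); still 4 fragment(s).
Final fork_pos = 25, so 4 fragment(s) are complete. Build each: template segment -> complement -> reverse.
Fragment 1: template[0:6] = CACCTA -> complement GTGGAT -> reversed TAGGTG
Fragment 2: template[6:12] = GATGCA -> complement CTACGT -> reversed TGCATC
Fragment 3: template[12:18] = ATCAAG -> complement TAGTTC -> reversed CTTGAT
Fragment 4: template[18:24] = ACGAAT -> complement TGCTTA -> reversed ATTCGT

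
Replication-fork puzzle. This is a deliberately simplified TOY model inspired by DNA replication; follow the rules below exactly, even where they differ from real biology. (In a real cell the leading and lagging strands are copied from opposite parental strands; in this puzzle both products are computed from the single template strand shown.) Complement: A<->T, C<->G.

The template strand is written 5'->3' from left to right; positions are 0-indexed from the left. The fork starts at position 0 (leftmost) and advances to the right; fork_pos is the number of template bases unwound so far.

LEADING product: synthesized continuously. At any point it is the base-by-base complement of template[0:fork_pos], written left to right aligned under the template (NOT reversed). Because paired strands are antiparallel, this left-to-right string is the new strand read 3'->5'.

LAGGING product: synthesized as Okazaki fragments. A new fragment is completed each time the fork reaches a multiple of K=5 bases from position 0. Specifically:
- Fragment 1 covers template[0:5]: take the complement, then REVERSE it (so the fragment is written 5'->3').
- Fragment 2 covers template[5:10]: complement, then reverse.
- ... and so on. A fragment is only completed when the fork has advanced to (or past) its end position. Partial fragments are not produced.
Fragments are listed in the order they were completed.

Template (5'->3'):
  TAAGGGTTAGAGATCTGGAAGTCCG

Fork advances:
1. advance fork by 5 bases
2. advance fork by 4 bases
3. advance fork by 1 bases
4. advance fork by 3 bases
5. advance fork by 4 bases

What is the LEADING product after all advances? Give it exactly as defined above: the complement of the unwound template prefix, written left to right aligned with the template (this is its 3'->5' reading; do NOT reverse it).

Step 1: advance 5 -> fork_pos = 0 + 5 = 5.
Step 2: advance 4 -> fork_pos = 5 + 4 = 9.
Step 3: advance 1 -> fork_pos = 9 + 1 = 10.
Step 4: advance 3 -> fork_pos = 10 + 3 = 13.
Step 5: advance 4 -> fork_pos = 13 + 4 = 17.
Unwound prefix: template[0:17] = TAAGGGTTAGAGATCTG
Complement it base by base (A<->T, C<->G), keeping left-to-right order:
  [0:5] TAAGG -> ATTCC
  [5:10] GTTAG -> CAATC
  [10:15] AGATC -> TCTAG
  [15:17] TG -> AC
Concatenate: ATTCCCAATCTCTAGAC (length 17; written aligned with the template, i.e. 3'->5').

Answer: ATTCCCAATCTCTAGAC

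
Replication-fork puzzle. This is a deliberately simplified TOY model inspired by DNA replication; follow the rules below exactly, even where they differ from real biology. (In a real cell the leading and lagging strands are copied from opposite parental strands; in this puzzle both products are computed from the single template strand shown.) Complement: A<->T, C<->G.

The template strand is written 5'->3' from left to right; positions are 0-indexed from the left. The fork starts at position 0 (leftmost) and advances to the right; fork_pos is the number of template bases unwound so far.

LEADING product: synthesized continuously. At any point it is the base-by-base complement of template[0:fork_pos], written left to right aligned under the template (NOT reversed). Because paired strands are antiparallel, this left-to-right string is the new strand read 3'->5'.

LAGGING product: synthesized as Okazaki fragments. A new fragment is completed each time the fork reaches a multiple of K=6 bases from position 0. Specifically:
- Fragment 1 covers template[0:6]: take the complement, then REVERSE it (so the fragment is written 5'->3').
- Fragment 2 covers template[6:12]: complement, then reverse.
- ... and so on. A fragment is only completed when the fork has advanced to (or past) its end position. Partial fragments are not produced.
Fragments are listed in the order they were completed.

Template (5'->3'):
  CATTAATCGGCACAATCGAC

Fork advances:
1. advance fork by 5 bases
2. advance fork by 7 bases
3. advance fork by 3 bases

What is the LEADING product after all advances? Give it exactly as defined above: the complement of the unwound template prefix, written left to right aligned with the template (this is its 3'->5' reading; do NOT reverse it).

Step 1: advance 5 -> fork_pos = 0 + 5 = 5.
Step 2: advance 7 -> fork_pos = 5 + 7 = 12.
Step 3: advance 3 -> fork_pos = 12 + 3 = 15.
Unwound prefix: template[0:15] = CATTAATCGGCACAA
Complement it base by base (A<->T, C<->G), keeping left-to-right order:
  [0:5] CATTA -> GTAAT
  [5:10] ATCGG -> TAGCC
  [10:15] CACAA -> GTGTT
Concatenate: GTAATTAGCCGTGTT (length 15; written aligned with the template, i.e. 3'->5').

Answer: GTAATTAGCCGTGTT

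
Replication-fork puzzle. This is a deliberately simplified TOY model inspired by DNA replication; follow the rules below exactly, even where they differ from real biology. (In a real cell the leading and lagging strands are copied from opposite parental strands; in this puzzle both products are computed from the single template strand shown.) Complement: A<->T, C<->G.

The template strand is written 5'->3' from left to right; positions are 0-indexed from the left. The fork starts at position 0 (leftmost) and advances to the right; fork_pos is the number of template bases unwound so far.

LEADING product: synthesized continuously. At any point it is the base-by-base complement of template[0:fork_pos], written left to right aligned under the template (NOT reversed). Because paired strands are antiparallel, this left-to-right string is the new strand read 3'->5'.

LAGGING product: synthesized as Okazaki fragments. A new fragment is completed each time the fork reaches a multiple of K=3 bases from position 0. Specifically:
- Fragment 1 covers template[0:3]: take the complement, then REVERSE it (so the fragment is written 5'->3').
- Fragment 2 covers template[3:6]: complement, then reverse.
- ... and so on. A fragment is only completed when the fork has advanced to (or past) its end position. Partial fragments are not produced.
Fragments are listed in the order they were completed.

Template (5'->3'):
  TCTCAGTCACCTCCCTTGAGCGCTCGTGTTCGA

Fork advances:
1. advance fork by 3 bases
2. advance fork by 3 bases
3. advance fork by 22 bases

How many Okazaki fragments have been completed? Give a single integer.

Answer: 9

Derivation:
Step 1: advance 3 -> fork_pos = 0 + 3 = 3. Reached multiple(s) of 3: 3 -> fragment 1 completed (1 total).
Step 2: advance 3 -> fork_pos = 3 + 3 = 6. Reached multiple(s) of 3: 6 -> fragment 2 completed (2 total).
Step 3: advance 22 -> fork_pos = 6 + 22 = 28. Reached multiple(s) of 3: 9, 12, 15, 18, 21, 24, 27 -> fragments 3-9 completed (9 total).
Check: final fork_pos = 28; the multiples of 3 that are <= 28 are 3..27 -> 28 // 3 = 9 completed fragment(s).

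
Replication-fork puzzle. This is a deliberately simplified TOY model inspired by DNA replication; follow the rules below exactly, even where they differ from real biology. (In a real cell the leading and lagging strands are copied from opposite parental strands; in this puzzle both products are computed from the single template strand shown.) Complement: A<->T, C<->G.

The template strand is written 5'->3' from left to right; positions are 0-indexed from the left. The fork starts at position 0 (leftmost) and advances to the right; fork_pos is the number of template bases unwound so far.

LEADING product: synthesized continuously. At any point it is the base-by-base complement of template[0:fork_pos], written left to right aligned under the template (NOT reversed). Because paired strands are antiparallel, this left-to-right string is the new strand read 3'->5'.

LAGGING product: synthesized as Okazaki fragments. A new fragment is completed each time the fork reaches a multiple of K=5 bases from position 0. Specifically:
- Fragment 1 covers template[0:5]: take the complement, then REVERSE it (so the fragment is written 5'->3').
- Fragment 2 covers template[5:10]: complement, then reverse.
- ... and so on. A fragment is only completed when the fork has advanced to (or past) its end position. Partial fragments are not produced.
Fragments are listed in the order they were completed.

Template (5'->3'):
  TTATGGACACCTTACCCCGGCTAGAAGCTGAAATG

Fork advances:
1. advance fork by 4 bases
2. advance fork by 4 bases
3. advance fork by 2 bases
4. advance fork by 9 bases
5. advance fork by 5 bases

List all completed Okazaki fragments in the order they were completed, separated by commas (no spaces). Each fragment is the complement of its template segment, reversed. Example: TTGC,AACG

Answer: CATAA,GTGTC,GTAAG,CCGGG

Derivation:
Step 1: advance 4 -> fork_pos = 0 + 4 = 4. Next multiple of 5 is 5 (not reached); still 0 fragment(s).
Step 2: advance 4 -> fork_pos = 4 + 4 = 8. Reached multiple(s) of 5: 5 -> fragment 1 completed (1 total).
Step 3: advance 2 -> fork_pos = 8 + 2 = 10. Reached multiple(s) of 5: 10 -> fragment 2 completed (2 total).
Step 4: advance 9 -> fork_pos = 10 + 9 = 19. Reached multiple(s) of 5: 15 -> fragment 3 completed (3 total).
Step 5: advance 5 -> fork_pos = 19 + 5 = 24. Reached multiple(s) of 5: 20 -> fragment 4 completed (4 total).
Final fork_pos = 24, so 4 fragment(s) are complete. Build each: template segment -> complement -> reverse.
Fragment 1: template[0:5] = TTATG -> complement AATAC -> reversed CATAA
Fragment 2: template[5:10] = GACAC -> complement CTGTG -> reversed GTGTC
Fragment 3: template[10:15] = CTTAC -> complement GAATG -> reversed GTAAG
Fragment 4: template[15:20] = CCCGG -> complement GGGCC -> reversed CCGGG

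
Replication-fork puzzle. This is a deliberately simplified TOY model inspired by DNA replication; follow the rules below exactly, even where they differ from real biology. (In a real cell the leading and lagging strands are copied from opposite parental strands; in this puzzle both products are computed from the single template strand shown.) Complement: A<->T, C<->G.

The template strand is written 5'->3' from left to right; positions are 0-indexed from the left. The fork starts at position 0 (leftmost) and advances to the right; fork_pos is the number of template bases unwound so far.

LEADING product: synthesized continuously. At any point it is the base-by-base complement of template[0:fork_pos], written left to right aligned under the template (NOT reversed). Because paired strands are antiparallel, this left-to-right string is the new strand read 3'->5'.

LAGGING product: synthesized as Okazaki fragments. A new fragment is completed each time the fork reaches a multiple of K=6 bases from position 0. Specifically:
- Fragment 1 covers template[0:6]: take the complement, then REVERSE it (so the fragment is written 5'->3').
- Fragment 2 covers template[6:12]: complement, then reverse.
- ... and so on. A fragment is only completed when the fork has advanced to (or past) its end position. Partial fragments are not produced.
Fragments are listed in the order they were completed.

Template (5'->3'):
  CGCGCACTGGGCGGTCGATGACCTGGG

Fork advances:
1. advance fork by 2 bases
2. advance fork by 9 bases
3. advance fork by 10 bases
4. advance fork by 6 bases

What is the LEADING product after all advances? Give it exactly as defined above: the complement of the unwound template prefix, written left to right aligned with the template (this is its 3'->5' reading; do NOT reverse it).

Step 1: advance 2 -> fork_pos = 0 + 2 = 2.
Step 2: advance 9 -> fork_pos = 2 + 9 = 11.
Step 3: advance 10 -> fork_pos = 11 + 10 = 21.
Step 4: advance 6 -> fork_pos = 21 + 6 = 27.
Unwound prefix: template[0:27] = CGCGCACTGGGCGGTCGATGACCTGGG
Complement it base by base (A<->T, C<->G), keeping left-to-right order:
  [0:5] CGCGC -> GCGCG
  [5:10] ACTGG -> TGACC
  [10:15] GCGGT -> CGCCA
  [15:20] CGATG -> GCTAC
  [20:25] ACCTG -> TGGAC
  [25:27] GG -> CC
Concatenate: GCGCGTGACCCGCCAGCTACTGGACCC (length 27; written aligned with the template, i.e. 3'->5').

Answer: GCGCGTGACCCGCCAGCTACTGGACCC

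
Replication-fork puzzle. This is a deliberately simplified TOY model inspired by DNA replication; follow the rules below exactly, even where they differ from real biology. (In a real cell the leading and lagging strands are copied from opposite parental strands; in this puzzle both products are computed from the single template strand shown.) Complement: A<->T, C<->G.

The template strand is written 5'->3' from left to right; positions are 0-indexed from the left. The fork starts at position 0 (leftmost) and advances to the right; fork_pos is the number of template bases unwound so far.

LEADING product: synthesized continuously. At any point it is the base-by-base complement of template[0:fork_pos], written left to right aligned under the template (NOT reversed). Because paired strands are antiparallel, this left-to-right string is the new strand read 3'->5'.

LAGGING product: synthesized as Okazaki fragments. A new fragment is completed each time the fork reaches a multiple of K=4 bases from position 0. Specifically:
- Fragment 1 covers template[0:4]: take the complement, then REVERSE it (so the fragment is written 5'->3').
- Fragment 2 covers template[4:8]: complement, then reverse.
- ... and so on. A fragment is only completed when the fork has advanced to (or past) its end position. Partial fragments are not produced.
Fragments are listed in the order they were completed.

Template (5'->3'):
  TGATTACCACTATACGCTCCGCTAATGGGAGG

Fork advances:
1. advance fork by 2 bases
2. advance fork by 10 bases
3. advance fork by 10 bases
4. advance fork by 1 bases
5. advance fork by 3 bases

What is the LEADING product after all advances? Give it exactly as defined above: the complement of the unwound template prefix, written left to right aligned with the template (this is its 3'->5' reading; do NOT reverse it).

Step 1: advance 2 -> fork_pos = 0 + 2 = 2.
Step 2: advance 10 -> fork_pos = 2 + 10 = 12.
Step 3: advance 10 -> fork_pos = 12 + 10 = 22.
Step 4: advance 1 -> fork_pos = 22 + 1 = 23.
Step 5: advance 3 -> fork_pos = 23 + 3 = 26.
Unwound prefix: template[0:26] = TGATTACCACTATACGCTCCGCTAAT
Complement it base by base (A<->T, C<->G), keeping left-to-right order:
  [0:5] TGATT -> ACTAA
  [5:10] ACCAC -> TGGTG
  [10:15] TATAC -> ATATG
  [15:20] GCTCC -> CGAGG
  [20:25] GCTAA -> CGATT
  [25:26] T -> A
Concatenate: ACTAATGGTGATATGCGAGGCGATTA (length 26; written aligned with the template, i.e. 3'->5').

Answer: ACTAATGGTGATATGCGAGGCGATTA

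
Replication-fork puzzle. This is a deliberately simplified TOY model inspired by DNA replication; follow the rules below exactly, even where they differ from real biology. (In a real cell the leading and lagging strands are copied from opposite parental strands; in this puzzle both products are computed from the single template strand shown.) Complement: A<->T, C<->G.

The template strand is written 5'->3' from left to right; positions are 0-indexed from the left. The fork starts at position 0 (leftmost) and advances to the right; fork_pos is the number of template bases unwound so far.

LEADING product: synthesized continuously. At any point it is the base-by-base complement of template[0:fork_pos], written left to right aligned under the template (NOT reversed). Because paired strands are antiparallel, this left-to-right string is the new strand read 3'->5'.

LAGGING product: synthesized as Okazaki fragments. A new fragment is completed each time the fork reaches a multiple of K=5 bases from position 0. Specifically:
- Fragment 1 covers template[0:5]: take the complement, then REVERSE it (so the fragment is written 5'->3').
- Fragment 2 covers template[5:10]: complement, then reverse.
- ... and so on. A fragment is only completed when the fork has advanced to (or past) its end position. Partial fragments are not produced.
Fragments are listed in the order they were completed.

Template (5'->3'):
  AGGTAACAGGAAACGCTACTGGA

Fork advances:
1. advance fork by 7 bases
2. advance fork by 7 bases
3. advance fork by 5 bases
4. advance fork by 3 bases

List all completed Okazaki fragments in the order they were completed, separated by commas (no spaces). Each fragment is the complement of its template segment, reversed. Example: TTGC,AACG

Answer: TACCT,CCTGT,CGTTT,AGTAG

Derivation:
Step 1: advance 7 -> fork_pos = 0 + 7 = 7. Reached multiple(s) of 5: 5 -> fragment 1 completed (1 total).
Step 2: advance 7 -> fork_pos = 7 + 7 = 14. Reached multiple(s) of 5: 10 -> fragment 2 completed (2 total).
Step 3: advance 5 -> fork_pos = 14 + 5 = 19. Reached multiple(s) of 5: 15 -> fragment 3 completed (3 total).
Step 4: advance 3 -> fork_pos = 19 + 3 = 22. Reached multiple(s) of 5: 20 -> fragment 4 completed (4 total).
Final fork_pos = 22, so 4 fragment(s) are complete. Build each: template segment -> complement -> reverse.
Fragment 1: template[0:5] = AGGTA -> complement TCCAT -> reversed TACCT
Fragment 2: template[5:10] = ACAGG -> complement TGTCC -> reversed CCTGT
Fragment 3: template[10:15] = AAACG -> complement TTTGC -> reversed CGTTT
Fragment 4: template[15:20] = CTACT -> complement GATGA -> reversed AGTAG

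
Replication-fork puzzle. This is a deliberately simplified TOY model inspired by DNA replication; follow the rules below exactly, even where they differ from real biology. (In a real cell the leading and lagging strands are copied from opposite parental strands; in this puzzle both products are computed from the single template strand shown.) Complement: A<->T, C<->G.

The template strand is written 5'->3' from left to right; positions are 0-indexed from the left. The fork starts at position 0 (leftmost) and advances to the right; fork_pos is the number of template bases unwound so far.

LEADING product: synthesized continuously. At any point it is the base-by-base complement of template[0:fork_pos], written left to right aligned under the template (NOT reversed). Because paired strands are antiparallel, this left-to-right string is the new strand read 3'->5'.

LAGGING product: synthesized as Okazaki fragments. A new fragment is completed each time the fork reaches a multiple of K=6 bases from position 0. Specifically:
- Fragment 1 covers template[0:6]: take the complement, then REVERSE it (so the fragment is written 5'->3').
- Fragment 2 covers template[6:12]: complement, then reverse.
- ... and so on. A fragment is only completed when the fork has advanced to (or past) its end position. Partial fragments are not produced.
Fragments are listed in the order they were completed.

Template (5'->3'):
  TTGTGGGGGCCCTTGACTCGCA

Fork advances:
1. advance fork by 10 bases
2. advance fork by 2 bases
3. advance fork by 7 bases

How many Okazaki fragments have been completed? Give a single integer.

Answer: 3

Derivation:
Step 1: advance 10 -> fork_pos = 0 + 10 = 10. Reached multiple(s) of 6: 6 -> fragment 1 completed (1 total).
Step 2: advance 2 -> fork_pos = 10 + 2 = 12. Reached multiple(s) of 6: 12 -> fragment 2 completed (2 total).
Step 3: advance 7 -> fork_pos = 12 + 7 = 19. Reached multiple(s) of 6: 18 -> fragment 3 completed (3 total).
Check: final fork_pos = 19; the multiples of 6 that are <= 19 are 6..18 -> 19 // 6 = 3 completed fragment(s).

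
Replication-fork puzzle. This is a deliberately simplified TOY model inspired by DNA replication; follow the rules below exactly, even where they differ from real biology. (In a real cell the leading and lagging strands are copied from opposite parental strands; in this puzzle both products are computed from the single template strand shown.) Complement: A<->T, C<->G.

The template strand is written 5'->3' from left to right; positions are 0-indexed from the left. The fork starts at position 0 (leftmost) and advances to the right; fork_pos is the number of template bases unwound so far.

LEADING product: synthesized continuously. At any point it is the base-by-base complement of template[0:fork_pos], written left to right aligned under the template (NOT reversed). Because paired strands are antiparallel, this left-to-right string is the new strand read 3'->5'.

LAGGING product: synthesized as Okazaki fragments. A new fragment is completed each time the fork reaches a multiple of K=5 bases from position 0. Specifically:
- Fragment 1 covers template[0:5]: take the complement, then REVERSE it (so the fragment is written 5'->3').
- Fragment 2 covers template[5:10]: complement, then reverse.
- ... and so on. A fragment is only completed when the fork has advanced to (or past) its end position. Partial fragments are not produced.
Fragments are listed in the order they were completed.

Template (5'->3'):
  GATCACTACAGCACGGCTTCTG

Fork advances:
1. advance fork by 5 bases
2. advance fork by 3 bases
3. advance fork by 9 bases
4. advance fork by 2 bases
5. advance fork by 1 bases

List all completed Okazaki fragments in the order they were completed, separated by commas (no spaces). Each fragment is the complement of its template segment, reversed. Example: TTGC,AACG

Answer: TGATC,TGTAG,CGTGC,GAAGC

Derivation:
Step 1: advance 5 -> fork_pos = 0 + 5 = 5. Reached multiple(s) of 5: 5 -> fragment 1 completed (1 total).
Step 2: advance 3 -> fork_pos = 5 + 3 = 8. Next multiple of 5 is 10 (not reached); still 1 fragment(s).
Step 3: advance 9 -> fork_pos = 8 + 9 = 17. Reached multiple(s) of 5: 10, 15 -> fragments 2-3 completed (3 total).
Step 4: advance 2 -> fork_pos = 17 + 2 = 19. Next multiple of 5 is 20 (not reached); still 3 fragment(s).
Step 5: advance 1 -> fork_pos = 19 + 1 = 20. Reached multiple(s) of 5: 20 -> fragment 4 completed (4 total).
Final fork_pos = 20, so 4 fragment(s) are complete. Build each: template segment -> complement -> reverse.
Fragment 1: template[0:5] = GATCA -> complement CTAGT -> reversed TGATC
Fragment 2: template[5:10] = CTACA -> complement GATGT -> reversed TGTAG
Fragment 3: template[10:15] = GCACG -> complement CGTGC -> reversed CGTGC
Fragment 4: template[15:20] = GCTTC -> complement CGAAG -> reversed GAAGC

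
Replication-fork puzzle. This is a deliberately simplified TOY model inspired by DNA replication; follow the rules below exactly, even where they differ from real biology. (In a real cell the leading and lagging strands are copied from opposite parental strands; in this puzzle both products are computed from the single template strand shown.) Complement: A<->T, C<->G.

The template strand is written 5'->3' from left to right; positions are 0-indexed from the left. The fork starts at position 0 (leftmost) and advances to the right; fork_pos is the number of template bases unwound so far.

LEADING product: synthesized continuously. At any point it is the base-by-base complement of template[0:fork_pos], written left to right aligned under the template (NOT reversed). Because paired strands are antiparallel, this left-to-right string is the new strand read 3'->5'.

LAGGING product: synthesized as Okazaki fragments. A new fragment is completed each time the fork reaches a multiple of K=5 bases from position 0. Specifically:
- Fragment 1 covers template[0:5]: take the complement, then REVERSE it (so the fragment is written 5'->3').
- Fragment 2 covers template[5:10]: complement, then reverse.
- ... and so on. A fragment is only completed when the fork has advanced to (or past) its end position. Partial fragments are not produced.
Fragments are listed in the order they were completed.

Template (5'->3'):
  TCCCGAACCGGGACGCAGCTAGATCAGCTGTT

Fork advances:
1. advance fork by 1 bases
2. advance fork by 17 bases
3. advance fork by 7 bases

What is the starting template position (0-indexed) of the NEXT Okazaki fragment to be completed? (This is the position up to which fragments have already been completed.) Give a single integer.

Answer: 25

Derivation:
Step 1: advance 1 -> fork_pos = 0 + 1 = 1. Next multiple of 5 is 5 (not reached); still 0 fragment(s).
Step 2: advance 17 -> fork_pos = 1 + 17 = 18. Reached multiple(s) of 5: 5, 10, 15 -> fragments 1-3 completed (3 total).
Step 3: advance 7 -> fork_pos = 18 + 7 = 25. Reached multiple(s) of 5: 20, 25 -> fragments 4-5 completed (5 total).
5 fragment(s) completed, covering template[0:25] (5 x 5 = 25). The next fragment, fragment 6, covers template[25:30], so it starts at position 25.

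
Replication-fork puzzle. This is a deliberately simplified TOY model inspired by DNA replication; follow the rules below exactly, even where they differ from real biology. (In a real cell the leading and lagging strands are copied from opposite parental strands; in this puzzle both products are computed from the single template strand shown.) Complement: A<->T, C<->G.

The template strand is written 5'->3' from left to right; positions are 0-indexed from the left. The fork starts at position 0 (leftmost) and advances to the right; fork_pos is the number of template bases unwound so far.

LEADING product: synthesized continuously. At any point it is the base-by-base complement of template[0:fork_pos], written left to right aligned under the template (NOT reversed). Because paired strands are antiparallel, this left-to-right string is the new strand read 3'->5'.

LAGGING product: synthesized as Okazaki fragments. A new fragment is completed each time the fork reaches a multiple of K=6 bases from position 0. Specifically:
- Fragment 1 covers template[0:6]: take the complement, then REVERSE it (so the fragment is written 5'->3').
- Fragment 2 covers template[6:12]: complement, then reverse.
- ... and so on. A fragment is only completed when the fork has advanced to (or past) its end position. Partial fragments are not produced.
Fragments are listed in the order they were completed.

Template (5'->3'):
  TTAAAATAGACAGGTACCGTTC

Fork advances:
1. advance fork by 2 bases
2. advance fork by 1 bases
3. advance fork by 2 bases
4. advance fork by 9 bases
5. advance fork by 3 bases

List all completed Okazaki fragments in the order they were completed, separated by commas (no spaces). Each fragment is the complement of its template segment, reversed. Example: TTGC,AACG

Answer: TTTTAA,TGTCTA

Derivation:
Step 1: advance 2 -> fork_pos = 0 + 2 = 2. Next multiple of 6 is 6 (not reached); still 0 fragment(s).
Step 2: advance 1 -> fork_pos = 2 + 1 = 3. Next multiple of 6 is 6 (not reached); still 0 fragment(s).
Step 3: advance 2 -> fork_pos = 3 + 2 = 5. Next multiple of 6 is 6 (not reached); still 0 fragment(s).
Step 4: advance 9 -> fork_pos = 5 + 9 = 14. Reached multiple(s) of 6: 6, 12 -> fragments 1-2 completed (2 total).
Step 5: advance 3 -> fork_pos = 14 + 3 = 17. Next multiple of 6 is 18 (not reached); still 2 fragment(s).
Final fork_pos = 17, so 2 fragment(s) are complete. Build each: template segment -> complement -> reverse.
Fragment 1: template[0:6] = TTAAAA -> complement AATTTT -> reversed TTTTAA
Fragment 2: template[6:12] = TAGACA -> complement ATCTGT -> reversed TGTCTA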